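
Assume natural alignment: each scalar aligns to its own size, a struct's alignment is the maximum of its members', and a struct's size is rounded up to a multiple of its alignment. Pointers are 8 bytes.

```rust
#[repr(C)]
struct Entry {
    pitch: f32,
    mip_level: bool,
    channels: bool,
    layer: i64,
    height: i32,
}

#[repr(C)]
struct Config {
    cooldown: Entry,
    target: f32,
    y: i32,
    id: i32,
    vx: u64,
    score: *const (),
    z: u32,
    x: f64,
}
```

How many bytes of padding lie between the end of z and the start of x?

Entry: 0..4  pitch  (4B, 4-aligned); 4..5  mip_level  (1B, 1-aligned); 5..6  channels  (1B, 1-aligned); 6..8  -- padding (2B); 8..16  layer  (8B, 8-aligned); 16..20  height  (4B, 4-aligned); 20..24  -- tail padding (4B); sizeof = 24, alignof = 8
0..24  cooldown  (24B, 8-aligned)
24..28  target  (4B, 4-aligned)
28..32  y  (4B, 4-aligned)
32..36  id  (4B, 4-aligned)
36..40  -- padding (4B)
40..48  vx  (8B, 8-aligned)
48..56  score  (8B, 8-aligned)
56..60  z  (4B, 4-aligned)
60..64  -- padding (4B)
64..72  x  (8B, 8-aligned)

4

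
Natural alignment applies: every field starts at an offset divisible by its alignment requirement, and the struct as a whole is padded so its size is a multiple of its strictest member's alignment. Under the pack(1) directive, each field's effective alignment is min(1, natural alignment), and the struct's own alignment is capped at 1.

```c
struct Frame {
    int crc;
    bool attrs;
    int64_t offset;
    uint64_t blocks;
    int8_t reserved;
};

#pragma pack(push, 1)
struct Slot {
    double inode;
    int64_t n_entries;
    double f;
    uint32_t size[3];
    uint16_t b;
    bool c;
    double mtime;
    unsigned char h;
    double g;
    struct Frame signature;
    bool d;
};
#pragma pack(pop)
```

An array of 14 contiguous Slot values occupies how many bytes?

Frame: 0..4  crc  (4B, 4-aligned); 4..5  attrs  (1B, 1-aligned); 5..8  -- padding (3B); 8..16  offset  (8B, 8-aligned); 16..24  blocks  (8B, 8-aligned); 24..25  reserved  (1B, 1-aligned); 25..32  -- tail padding (7B); sizeof = 32, alignof = 8
0..8  inode  (8B, 1-aligned)
8..16  n_entries  (8B, 1-aligned)
16..24  f  (8B, 1-aligned)
24..36  size  (12B, 1-aligned)
36..38  b  (2B, 1-aligned)
38..39  c  (1B, 1-aligned)
39..47  mtime  (8B, 1-aligned)
47..48  h  (1B, 1-aligned)
48..56  g  (8B, 1-aligned)
56..88  signature  (32B, 1-aligned)
88..89  d  (1B, 1-aligned)
sizeof = 89, alignof = 1
array of 14: 14 × 89 = 1246

1246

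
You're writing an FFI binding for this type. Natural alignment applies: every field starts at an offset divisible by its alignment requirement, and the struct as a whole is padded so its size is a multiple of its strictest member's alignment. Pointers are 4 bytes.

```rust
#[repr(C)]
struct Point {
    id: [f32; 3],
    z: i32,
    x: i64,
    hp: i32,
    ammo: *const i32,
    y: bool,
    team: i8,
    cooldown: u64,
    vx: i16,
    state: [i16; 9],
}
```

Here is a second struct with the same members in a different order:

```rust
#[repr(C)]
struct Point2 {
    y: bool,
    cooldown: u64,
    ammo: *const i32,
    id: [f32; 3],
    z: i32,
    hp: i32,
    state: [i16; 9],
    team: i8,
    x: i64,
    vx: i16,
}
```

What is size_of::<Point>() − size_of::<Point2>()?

-8

id at 0 (size 12, align 4) → ends 12
z at 12 (size 4, align 4) → ends 16
x at 16 (size 8, align 8) → ends 24
hp at 24 (size 4, align 4) → ends 28
ammo at 28 (size 4, align 4) → ends 32
y at 32 (size 1, align 1) → ends 33
team at 33 (size 1, align 1) → ends 34
pad 6 to align 8 for cooldown
cooldown at 40 (size 8, align 8) → ends 48
vx at 48 (size 2, align 2) → ends 50
state at 50 (size 18, align 2) → ends 68
tail pad 4 to reach multiple of 8
total 72 bytes, alignment 8
— Point2 —
y at 0 (size 1, align 1) → ends 1
pad 7 to align 8 for cooldown
cooldown at 8 (size 8, align 8) → ends 16
ammo at 16 (size 4, align 4) → ends 20
id at 20 (size 12, align 4) → ends 32
z at 32 (size 4, align 4) → ends 36
hp at 36 (size 4, align 4) → ends 40
state at 40 (size 18, align 2) → ends 58
team at 58 (size 1, align 1) → ends 59
pad 5 to align 8 for x
x at 64 (size 8, align 8) → ends 72
vx at 72 (size 2, align 2) → ends 74
tail pad 6 to reach multiple of 8
total 80 bytes, alignment 8
72 − 80 = -8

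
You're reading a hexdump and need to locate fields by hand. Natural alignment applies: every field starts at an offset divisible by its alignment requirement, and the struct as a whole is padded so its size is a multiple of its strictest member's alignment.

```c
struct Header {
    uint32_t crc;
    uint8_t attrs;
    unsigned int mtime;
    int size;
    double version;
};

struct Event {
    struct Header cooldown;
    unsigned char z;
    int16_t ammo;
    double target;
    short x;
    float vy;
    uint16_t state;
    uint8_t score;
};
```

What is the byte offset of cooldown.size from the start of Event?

Header: @0: crc [4B, align 4] → 4; @4: attrs [1B, align 1] → 5; +3 pad (align 4); @8: mtime [4B, align 4] → 12; @12: size [4B, align 4] → 16; @16: version [8B, align 8] → 24; size 24, align 8
@0: cooldown [24B, align 8] → 24
within Header: size at 12
0 + 12 = 12

12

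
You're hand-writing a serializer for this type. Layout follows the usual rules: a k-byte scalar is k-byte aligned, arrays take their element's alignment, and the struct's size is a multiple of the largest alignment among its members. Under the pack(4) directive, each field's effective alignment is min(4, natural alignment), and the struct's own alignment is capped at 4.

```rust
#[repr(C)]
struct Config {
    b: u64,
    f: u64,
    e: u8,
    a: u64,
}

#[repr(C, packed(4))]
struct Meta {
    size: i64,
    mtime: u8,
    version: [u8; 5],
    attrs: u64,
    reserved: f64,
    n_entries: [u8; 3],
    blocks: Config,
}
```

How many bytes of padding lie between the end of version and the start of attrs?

2

Config: 0..8  b  (8B, 8-aligned); 8..16  f  (8B, 8-aligned); 16..17  e  (1B, 1-aligned); 17..24  -- padding (7B); 24..32  a  (8B, 8-aligned); sizeof = 32, alignof = 8
0..8  size  (8B, 4-aligned)
8..9  mtime  (1B, 1-aligned)
9..14  version  (5B, 1-aligned)
14..16  -- padding (2B)
16..24  attrs  (8B, 4-aligned)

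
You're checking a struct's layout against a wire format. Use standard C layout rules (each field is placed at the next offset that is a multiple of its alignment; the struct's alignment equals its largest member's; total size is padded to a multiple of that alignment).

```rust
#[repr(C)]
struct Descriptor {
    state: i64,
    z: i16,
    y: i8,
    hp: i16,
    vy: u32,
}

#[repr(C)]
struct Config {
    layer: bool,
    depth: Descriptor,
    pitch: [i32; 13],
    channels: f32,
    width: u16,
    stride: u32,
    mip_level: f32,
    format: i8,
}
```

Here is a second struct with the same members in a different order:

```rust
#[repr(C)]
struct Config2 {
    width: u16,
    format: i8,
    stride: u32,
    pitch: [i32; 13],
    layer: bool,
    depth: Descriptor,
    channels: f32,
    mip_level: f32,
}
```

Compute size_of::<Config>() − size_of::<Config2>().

8

Descriptor: @0: state [8B, align 8] → 8; @8: z [2B, align 2] → 10; @10: y [1B, align 1] → 11; +1 pad (align 2); @12: hp [2B, align 2] → 14; +2 pad (align 4); @16: vy [4B, align 4] → 20; +4 tail pad (align 8); size 24, align 8
@0: layer [1B, align 1] → 1
+7 pad (align 8)
@8: depth [24B, align 8] → 32
@32: pitch [52B, align 4] → 84
@84: channels [4B, align 4] → 88
@88: width [2B, align 2] → 90
+2 pad (align 4)
@92: stride [4B, align 4] → 96
@96: mip_level [4B, align 4] → 100
@100: format [1B, align 1] → 101
+3 tail pad (align 8)
size 104, align 8
— Config2 —
@0: width [2B, align 2] → 2
@2: format [1B, align 1] → 3
+1 pad (align 4)
@4: stride [4B, align 4] → 8
@8: pitch [52B, align 4] → 60
@60: layer [1B, align 1] → 61
+3 pad (align 8)
@64: depth [24B, align 8] → 88
@88: channels [4B, align 4] → 92
@92: mip_level [4B, align 4] → 96
size 96, align 8
104 − 96 = 8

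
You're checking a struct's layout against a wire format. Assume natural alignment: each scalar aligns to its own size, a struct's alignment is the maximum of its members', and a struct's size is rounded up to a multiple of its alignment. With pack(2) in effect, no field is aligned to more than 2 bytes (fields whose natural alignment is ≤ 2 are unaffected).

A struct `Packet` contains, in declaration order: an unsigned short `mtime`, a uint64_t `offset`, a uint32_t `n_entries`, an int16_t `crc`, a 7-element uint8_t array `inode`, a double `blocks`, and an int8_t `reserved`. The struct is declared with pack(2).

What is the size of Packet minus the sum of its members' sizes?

@0: mtime [2B, align 2] → 2
@2: offset [8B, align 2] → 10
@10: n_entries [4B, align 2] → 14
@14: crc [2B, align 2] → 16
@16: inode [7B, align 1] → 23
+1 pad (align 2)
@24: blocks [8B, align 2] → 32
@32: reserved [1B, align 1] → 33
+1 tail pad (align 2)
size 34, align 2
data bytes 32, size 34 → padding 2

2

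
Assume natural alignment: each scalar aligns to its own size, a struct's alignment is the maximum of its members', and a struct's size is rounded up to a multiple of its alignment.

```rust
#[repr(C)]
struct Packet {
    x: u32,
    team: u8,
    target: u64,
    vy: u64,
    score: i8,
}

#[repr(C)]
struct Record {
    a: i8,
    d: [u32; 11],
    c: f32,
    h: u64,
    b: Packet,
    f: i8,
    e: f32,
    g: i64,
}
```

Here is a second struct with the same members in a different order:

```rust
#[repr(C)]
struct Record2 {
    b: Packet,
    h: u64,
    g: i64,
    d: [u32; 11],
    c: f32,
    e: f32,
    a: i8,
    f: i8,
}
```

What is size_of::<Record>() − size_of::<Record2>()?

8

Packet: @0: x [4B, align 4] → 4; @4: team [1B, align 1] → 5; +3 pad (align 8); @8: target [8B, align 8] → 16; @16: vy [8B, align 8] → 24; @24: score [1B, align 1] → 25; +7 tail pad (align 8); size 32, align 8
@0: a [1B, align 1] → 1
+3 pad (align 4)
@4: d [44B, align 4] → 48
@48: c [4B, align 4] → 52
+4 pad (align 8)
@56: h [8B, align 8] → 64
@64: b [32B, align 8] → 96
@96: f [1B, align 1] → 97
+3 pad (align 4)
@100: e [4B, align 4] → 104
@104: g [8B, align 8] → 112
size 112, align 8
— Record2 —
@0: b [32B, align 8] → 32
@32: h [8B, align 8] → 40
@40: g [8B, align 8] → 48
@48: d [44B, align 4] → 92
@92: c [4B, align 4] → 96
@96: e [4B, align 4] → 100
@100: a [1B, align 1] → 101
@101: f [1B, align 1] → 102
+2 tail pad (align 8)
size 104, align 8
112 − 104 = 8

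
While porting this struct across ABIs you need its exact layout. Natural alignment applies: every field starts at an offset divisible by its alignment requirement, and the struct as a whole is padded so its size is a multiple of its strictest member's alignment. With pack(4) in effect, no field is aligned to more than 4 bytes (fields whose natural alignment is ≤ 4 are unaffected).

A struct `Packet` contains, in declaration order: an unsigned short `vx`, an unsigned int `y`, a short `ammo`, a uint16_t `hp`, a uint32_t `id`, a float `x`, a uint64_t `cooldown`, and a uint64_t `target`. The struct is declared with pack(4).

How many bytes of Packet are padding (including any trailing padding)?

2

vx at 0 (size 2, align 2) → ends 2
pad 2 to align 4 for y
y at 4 (size 4, align 4) → ends 8
ammo at 8 (size 2, align 2) → ends 10
hp at 10 (size 2, align 2) → ends 12
id at 12 (size 4, align 4) → ends 16
x at 16 (size 4, align 4) → ends 20
cooldown at 20 (size 8, align 4) → ends 28
target at 28 (size 8, align 4) → ends 36
total 36 bytes, alignment 4
data bytes 34, size 36 → padding 2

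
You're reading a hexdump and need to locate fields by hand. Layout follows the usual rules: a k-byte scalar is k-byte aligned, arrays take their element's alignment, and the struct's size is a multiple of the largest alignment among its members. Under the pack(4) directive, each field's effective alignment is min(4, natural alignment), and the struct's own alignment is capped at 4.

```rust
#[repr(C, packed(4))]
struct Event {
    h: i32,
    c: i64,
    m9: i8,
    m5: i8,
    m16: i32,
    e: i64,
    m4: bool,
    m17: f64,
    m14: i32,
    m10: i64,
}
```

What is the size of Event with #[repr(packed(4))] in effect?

0..4  h  (4B, 4-aligned)
4..12  c  (8B, 4-aligned)
12..13  m9  (1B, 1-aligned)
13..14  m5  (1B, 1-aligned)
14..16  -- padding (2B)
16..20  m16  (4B, 4-aligned)
20..28  e  (8B, 4-aligned)
28..29  m4  (1B, 1-aligned)
29..32  -- padding (3B)
32..40  m17  (8B, 4-aligned)
40..44  m14  (4B, 4-aligned)
44..52  m10  (8B, 4-aligned)
sizeof = 52, alignof = 4

52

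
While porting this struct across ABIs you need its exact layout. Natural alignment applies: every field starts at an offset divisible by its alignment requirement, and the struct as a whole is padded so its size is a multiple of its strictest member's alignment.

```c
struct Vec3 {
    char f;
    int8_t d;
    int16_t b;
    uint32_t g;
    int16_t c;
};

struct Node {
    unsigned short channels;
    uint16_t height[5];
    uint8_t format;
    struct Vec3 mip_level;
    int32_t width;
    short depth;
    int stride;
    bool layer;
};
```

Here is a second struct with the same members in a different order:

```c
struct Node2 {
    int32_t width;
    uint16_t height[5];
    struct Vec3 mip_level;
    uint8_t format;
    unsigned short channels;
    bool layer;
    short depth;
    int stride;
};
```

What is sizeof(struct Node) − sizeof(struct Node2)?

Vec3: f at 0 (size 1, align 1) → ends 1; d at 1 (size 1, align 1) → ends 2; b at 2 (size 2, align 2) → ends 4; g at 4 (size 4, align 4) → ends 8; c at 8 (size 2, align 2) → ends 10; tail pad 2 to reach multiple of 4; total 12 bytes, alignment 4
channels at 0 (size 2, align 2) → ends 2
height at 2 (size 10, align 2) → ends 12
format at 12 (size 1, align 1) → ends 13
pad 3 to align 4 for mip_level
mip_level at 16 (size 12, align 4) → ends 28
width at 28 (size 4, align 4) → ends 32
depth at 32 (size 2, align 2) → ends 34
pad 2 to align 4 for stride
stride at 36 (size 4, align 4) → ends 40
layer at 40 (size 1, align 1) → ends 41
tail pad 3 to reach multiple of 4
total 44 bytes, alignment 4
— Node2 —
width at 0 (size 4, align 4) → ends 4
height at 4 (size 10, align 2) → ends 14
pad 2 to align 4 for mip_level
mip_level at 16 (size 12, align 4) → ends 28
format at 28 (size 1, align 1) → ends 29
pad 1 to align 2 for channels
channels at 30 (size 2, align 2) → ends 32
layer at 32 (size 1, align 1) → ends 33
pad 1 to align 2 for depth
depth at 34 (size 2, align 2) → ends 36
stride at 36 (size 4, align 4) → ends 40
total 40 bytes, alignment 4
44 − 40 = 4

4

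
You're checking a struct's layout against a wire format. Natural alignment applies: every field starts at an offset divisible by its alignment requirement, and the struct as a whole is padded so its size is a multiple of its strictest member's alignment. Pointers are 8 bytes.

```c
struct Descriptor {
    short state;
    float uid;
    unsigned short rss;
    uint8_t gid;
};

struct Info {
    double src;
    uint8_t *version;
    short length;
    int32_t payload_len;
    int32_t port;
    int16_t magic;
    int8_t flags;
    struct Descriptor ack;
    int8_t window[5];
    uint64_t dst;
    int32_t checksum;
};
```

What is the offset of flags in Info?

30

Descriptor: 0..2  state  (2B, 2-aligned); 2..4  -- padding (2B); 4..8  uid  (4B, 4-aligned); 8..10  rss  (2B, 2-aligned); 10..11  gid  (1B, 1-aligned); 11..12  -- tail padding (1B); sizeof = 12, alignof = 4
0..8  src  (8B, 8-aligned)
8..16  version  (8B, 8-aligned)
16..18  length  (2B, 2-aligned)
18..20  -- padding (2B)
20..24  payload_len  (4B, 4-aligned)
24..28  port  (4B, 4-aligned)
28..30  magic  (2B, 2-aligned)
30..31  flags  (1B, 1-aligned)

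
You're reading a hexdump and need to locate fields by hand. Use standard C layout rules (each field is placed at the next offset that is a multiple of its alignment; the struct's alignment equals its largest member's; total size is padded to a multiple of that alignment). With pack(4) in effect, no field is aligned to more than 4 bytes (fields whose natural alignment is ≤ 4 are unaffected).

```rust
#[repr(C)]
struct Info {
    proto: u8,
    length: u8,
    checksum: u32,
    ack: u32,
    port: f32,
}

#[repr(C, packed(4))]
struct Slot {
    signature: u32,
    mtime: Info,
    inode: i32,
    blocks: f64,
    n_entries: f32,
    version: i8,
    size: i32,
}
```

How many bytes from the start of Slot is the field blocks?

Info: proto at 0 (size 1, align 1) → ends 1; length at 1 (size 1, align 1) → ends 2; pad 2 to align 4 for checksum; checksum at 4 (size 4, align 4) → ends 8; ack at 8 (size 4, align 4) → ends 12; port at 12 (size 4, align 4) → ends 16; total 16 bytes, alignment 4
signature at 0 (size 4, align 4) → ends 4
mtime at 4 (size 16, align 4) → ends 20
inode at 20 (size 4, align 4) → ends 24
blocks at 24 (size 8, align 4) → ends 32

24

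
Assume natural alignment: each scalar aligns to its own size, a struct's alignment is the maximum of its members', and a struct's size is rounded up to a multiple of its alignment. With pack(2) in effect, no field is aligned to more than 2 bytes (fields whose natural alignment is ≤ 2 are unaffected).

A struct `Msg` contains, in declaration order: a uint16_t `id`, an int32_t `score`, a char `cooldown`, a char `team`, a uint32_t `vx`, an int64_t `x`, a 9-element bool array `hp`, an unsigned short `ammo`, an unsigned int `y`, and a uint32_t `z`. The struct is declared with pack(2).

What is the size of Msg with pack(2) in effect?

40

id at 0 (size 2, align 2) → ends 2
score at 2 (size 4, align 2) → ends 6
cooldown at 6 (size 1, align 1) → ends 7
team at 7 (size 1, align 1) → ends 8
vx at 8 (size 4, align 2) → ends 12
x at 12 (size 8, align 2) → ends 20
hp at 20 (size 9, align 1) → ends 29
pad 1 to align 2 for ammo
ammo at 30 (size 2, align 2) → ends 32
y at 32 (size 4, align 2) → ends 36
z at 36 (size 4, align 2) → ends 40
total 40 bytes, alignment 2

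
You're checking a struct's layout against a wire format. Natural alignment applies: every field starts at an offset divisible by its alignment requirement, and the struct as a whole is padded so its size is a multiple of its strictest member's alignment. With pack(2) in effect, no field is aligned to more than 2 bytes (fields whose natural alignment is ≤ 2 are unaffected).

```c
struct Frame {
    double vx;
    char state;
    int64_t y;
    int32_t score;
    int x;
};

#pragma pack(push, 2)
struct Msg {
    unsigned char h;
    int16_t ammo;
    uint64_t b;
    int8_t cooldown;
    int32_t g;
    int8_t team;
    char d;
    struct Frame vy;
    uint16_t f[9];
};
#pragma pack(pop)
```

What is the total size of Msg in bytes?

Frame: @0: vx [8B, align 8] → 8; @8: state [1B, align 1] → 9; +7 pad (align 8); @16: y [8B, align 8] → 24; @24: score [4B, align 4] → 28; @28: x [4B, align 4] → 32; size 32, align 8
@0: h [1B, align 1] → 1
+1 pad (align 2)
@2: ammo [2B, align 2] → 4
@4: b [8B, align 2] → 12
@12: cooldown [1B, align 1] → 13
+1 pad (align 2)
@14: g [4B, align 2] → 18
@18: team [1B, align 1] → 19
@19: d [1B, align 1] → 20
@20: vy [32B, align 2] → 52
@52: f [18B, align 2] → 70
size 70, align 2

70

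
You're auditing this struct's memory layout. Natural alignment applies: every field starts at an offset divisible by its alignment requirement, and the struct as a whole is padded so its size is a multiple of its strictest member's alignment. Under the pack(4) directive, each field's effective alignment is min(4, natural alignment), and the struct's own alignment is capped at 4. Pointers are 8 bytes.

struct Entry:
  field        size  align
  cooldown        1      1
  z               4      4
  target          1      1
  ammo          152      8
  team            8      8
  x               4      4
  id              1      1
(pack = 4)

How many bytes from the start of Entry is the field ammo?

cooldown at 0 (size 1, align 1) → ends 1
pad 3 to align 4 for z
z at 4 (size 4, align 4) → ends 8
target at 8 (size 1, align 1) → ends 9
pad 3 to align 4 for ammo
ammo at 12 (size 152, align 4) → ends 164

12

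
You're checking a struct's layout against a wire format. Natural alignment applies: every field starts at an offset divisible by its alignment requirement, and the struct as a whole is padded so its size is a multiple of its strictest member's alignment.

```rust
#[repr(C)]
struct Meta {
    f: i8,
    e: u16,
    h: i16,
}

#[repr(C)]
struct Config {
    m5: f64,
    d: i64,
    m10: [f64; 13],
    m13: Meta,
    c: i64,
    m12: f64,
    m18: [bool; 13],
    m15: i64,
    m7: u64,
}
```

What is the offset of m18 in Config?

Meta: @0: f [1B, align 1] → 1; +1 pad (align 2); @2: e [2B, align 2] → 4; @4: h [2B, align 2] → 6; size 6, align 2
@0: m5 [8B, align 8] → 8
@8: d [8B, align 8] → 16
@16: m10 [104B, align 8] → 120
@120: m13 [6B, align 2] → 126
+2 pad (align 8)
@128: c [8B, align 8] → 136
@136: m12 [8B, align 8] → 144
@144: m18 [13B, align 1] → 157

144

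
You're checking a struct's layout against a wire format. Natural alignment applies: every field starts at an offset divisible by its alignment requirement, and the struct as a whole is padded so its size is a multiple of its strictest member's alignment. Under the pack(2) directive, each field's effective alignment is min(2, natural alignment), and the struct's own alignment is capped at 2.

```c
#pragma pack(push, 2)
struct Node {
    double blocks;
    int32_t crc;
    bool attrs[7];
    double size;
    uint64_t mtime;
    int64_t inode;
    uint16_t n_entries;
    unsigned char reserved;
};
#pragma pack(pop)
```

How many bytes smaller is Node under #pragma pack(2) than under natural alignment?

8

natural layout:
  @0: blocks [8B, align 8] → 8
  @8: crc [4B, align 4] → 12
  @12: attrs [7B, align 1] → 19
  +5 pad (align 8)
  @24: size [8B, align 8] → 32
  @32: mtime [8B, align 8] → 40
  @40: inode [8B, align 8] → 48
  @48: n_entries [2B, align 2] → 50
  @50: reserved [1B, align 1] → 51
  +5 tail pad (align 8)
  size 56, align 8
packed(2) layout:
  @0: blocks [8B, align 2] → 8
  @8: crc [4B, align 2] → 12
  @12: attrs [7B, align 1] → 19
  +1 pad (align 2)
  @20: size [8B, align 2] → 28
  @28: mtime [8B, align 2] → 36
  @36: inode [8B, align 2] → 44
  @44: n_entries [2B, align 2] → 46
  @46: reserved [1B, align 1] → 47
  +1 tail pad (align 2)
  size 48, align 2
56 − 48 = 8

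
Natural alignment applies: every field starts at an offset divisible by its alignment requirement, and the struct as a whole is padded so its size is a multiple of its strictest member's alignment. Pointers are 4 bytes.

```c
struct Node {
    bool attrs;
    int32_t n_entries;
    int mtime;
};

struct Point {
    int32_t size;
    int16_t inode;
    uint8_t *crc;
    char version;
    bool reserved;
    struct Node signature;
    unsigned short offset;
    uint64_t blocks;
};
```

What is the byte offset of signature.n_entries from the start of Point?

Node: @0: attrs [1B, align 1] → 1; +3 pad (align 4); @4: n_entries [4B, align 4] → 8; @8: mtime [4B, align 4] → 12; size 12, align 4
@0: size [4B, align 4] → 4
@4: inode [2B, align 2] → 6
+2 pad (align 4)
@8: crc [4B, align 4] → 12
@12: version [1B, align 1] → 13
@13: reserved [1B, align 1] → 14
+2 pad (align 4)
@16: signature [12B, align 4] → 28
within Node: n_entries at 4
16 + 4 = 20

20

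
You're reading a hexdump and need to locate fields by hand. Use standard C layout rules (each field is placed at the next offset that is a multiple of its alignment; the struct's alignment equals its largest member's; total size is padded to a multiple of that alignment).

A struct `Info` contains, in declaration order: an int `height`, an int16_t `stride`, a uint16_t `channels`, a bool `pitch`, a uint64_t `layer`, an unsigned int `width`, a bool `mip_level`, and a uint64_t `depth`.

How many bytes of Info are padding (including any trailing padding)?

0..4  height  (4B, 4-aligned)
4..6  stride  (2B, 2-aligned)
6..8  channels  (2B, 2-aligned)
8..9  pitch  (1B, 1-aligned)
9..16  -- padding (7B)
16..24  layer  (8B, 8-aligned)
24..28  width  (4B, 4-aligned)
28..29  mip_level  (1B, 1-aligned)
29..32  -- padding (3B)
32..40  depth  (8B, 8-aligned)
sizeof = 40, alignof = 8
data bytes 30, size 40 → padding 10

10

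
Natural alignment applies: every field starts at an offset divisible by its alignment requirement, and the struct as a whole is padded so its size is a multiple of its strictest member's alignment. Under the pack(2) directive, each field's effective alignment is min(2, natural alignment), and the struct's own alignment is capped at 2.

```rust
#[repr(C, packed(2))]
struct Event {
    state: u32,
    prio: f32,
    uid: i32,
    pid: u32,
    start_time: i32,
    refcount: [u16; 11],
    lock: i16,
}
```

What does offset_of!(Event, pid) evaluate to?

12

state at 0 (size 4, align 2) → ends 4
prio at 4 (size 4, align 2) → ends 8
uid at 8 (size 4, align 2) → ends 12
pid at 12 (size 4, align 2) → ends 16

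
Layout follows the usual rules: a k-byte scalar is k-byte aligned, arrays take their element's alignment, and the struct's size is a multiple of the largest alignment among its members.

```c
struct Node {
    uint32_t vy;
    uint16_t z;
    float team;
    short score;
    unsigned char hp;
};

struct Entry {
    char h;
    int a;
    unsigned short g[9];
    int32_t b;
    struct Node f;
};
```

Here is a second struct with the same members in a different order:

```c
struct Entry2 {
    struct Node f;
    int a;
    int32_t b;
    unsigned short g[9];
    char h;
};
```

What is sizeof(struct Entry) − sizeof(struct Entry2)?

4

Node: 0..4  vy  (4B, 4-aligned); 4..6  z  (2B, 2-aligned); 6..8  -- padding (2B); 8..12  team  (4B, 4-aligned); 12..14  score  (2B, 2-aligned); 14..15  hp  (1B, 1-aligned); 15..16  -- tail padding (1B); sizeof = 16, alignof = 4
0..1  h  (1B, 1-aligned)
1..4  -- padding (3B)
4..8  a  (4B, 4-aligned)
8..26  g  (18B, 2-aligned)
26..28  -- padding (2B)
28..32  b  (4B, 4-aligned)
32..48  f  (16B, 4-aligned)
sizeof = 48, alignof = 4
— Entry2 —
0..16  f  (16B, 4-aligned)
16..20  a  (4B, 4-aligned)
20..24  b  (4B, 4-aligned)
24..42  g  (18B, 2-aligned)
42..43  h  (1B, 1-aligned)
43..44  -- tail padding (1B)
sizeof = 44, alignof = 4
48 − 44 = 4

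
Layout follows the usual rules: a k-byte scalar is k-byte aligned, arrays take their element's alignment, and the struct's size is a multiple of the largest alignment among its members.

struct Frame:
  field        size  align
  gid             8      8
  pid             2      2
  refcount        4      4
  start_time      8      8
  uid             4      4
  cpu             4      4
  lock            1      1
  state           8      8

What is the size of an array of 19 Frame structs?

912

gid at 0 (size 8, align 8) → ends 8
pid at 8 (size 2, align 2) → ends 10
pad 2 to align 4 for refcount
refcount at 12 (size 4, align 4) → ends 16
start_time at 16 (size 8, align 8) → ends 24
uid at 24 (size 4, align 4) → ends 28
cpu at 28 (size 4, align 4) → ends 32
lock at 32 (size 1, align 1) → ends 33
pad 7 to align 8 for state
state at 40 (size 8, align 8) → ends 48
total 48 bytes, alignment 8
array of 19: 19 × 48 = 912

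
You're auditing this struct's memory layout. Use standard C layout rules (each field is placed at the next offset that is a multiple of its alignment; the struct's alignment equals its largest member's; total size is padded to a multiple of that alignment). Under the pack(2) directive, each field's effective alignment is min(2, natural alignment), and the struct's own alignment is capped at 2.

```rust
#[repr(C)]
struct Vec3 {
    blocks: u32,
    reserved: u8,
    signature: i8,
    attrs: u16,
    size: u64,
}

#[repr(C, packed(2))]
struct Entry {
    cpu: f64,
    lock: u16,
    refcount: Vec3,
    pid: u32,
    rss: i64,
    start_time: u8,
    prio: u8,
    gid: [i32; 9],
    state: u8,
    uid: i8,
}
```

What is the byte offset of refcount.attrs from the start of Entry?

Vec3: 0..4  blocks  (4B, 4-aligned); 4..5  reserved  (1B, 1-aligned); 5..6  signature  (1B, 1-aligned); 6..8  attrs  (2B, 2-aligned); 8..16  size  (8B, 8-aligned); sizeof = 16, alignof = 8
0..8  cpu  (8B, 2-aligned)
8..10  lock  (2B, 2-aligned)
10..26  refcount  (16B, 2-aligned)
within Vec3: attrs at 6
10 + 6 = 16

16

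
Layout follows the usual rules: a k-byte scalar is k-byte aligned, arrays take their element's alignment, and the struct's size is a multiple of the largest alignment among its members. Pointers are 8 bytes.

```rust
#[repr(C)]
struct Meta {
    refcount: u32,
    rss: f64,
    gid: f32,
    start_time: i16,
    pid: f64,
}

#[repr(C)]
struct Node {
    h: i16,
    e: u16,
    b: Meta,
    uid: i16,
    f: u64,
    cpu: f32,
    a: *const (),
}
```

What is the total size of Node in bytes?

72

Meta: @0: refcount [4B, align 4] → 4; +4 pad (align 8); @8: rss [8B, align 8] → 16; @16: gid [4B, align 4] → 20; @20: start_time [2B, align 2] → 22; +2 pad (align 8); @24: pid [8B, align 8] → 32; size 32, align 8
@0: h [2B, align 2] → 2
@2: e [2B, align 2] → 4
+4 pad (align 8)
@8: b [32B, align 8] → 40
@40: uid [2B, align 2] → 42
+6 pad (align 8)
@48: f [8B, align 8] → 56
@56: cpu [4B, align 4] → 60
+4 pad (align 8)
@64: a [8B, align 8] → 72
size 72, align 8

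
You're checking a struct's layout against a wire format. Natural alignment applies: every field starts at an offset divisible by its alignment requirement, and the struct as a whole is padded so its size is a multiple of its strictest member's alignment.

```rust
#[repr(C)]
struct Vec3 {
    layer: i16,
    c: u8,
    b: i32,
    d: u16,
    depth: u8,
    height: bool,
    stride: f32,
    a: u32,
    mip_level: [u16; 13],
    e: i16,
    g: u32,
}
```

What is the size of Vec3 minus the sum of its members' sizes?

1

0..2  layer  (2B, 2-aligned)
2..3  c  (1B, 1-aligned)
3..4  -- padding (1B)
4..8  b  (4B, 4-aligned)
8..10  d  (2B, 2-aligned)
10..11  depth  (1B, 1-aligned)
11..12  height  (1B, 1-aligned)
12..16  stride  (4B, 4-aligned)
16..20  a  (4B, 4-aligned)
20..46  mip_level  (26B, 2-aligned)
46..48  e  (2B, 2-aligned)
48..52  g  (4B, 4-aligned)
sizeof = 52, alignof = 4
data bytes 51, size 52 → padding 1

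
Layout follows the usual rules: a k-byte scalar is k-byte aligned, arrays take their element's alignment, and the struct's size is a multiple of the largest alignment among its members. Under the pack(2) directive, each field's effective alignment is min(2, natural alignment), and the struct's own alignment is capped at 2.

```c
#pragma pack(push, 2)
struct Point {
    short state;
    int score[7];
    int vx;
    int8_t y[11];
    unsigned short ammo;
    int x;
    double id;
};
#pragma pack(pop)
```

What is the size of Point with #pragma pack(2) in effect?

60

state at 0 (size 2, align 2) → ends 2
score at 2 (size 28, align 2) → ends 30
vx at 30 (size 4, align 2) → ends 34
y at 34 (size 11, align 1) → ends 45
pad 1 to align 2 for ammo
ammo at 46 (size 2, align 2) → ends 48
x at 48 (size 4, align 2) → ends 52
id at 52 (size 8, align 2) → ends 60
total 60 bytes, alignment 2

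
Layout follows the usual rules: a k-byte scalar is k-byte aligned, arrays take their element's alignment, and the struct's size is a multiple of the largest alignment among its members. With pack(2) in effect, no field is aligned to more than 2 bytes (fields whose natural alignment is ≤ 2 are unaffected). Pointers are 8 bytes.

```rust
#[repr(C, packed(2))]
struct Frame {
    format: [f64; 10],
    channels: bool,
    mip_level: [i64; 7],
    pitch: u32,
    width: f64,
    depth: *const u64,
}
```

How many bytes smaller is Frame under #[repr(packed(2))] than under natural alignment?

natural layout:
  0..80  format  (80B, 8-aligned)
  80..81  channels  (1B, 1-aligned)
  81..88  -- padding (7B)
  88..144  mip_level  (56B, 8-aligned)
  144..148  pitch  (4B, 4-aligned)
  148..152  -- padding (4B)
  152..160  width  (8B, 8-aligned)
  160..168  depth  (8B, 8-aligned)
  sizeof = 168, alignof = 8
packed(2) layout:
  0..80  format  (80B, 2-aligned)
  80..81  channels  (1B, 1-aligned)
  81..82  -- padding (1B)
  82..138  mip_level  (56B, 2-aligned)
  138..142  pitch  (4B, 2-aligned)
  142..150  width  (8B, 2-aligned)
  150..158  depth  (8B, 2-aligned)
  sizeof = 158, alignof = 2
168 − 158 = 10

10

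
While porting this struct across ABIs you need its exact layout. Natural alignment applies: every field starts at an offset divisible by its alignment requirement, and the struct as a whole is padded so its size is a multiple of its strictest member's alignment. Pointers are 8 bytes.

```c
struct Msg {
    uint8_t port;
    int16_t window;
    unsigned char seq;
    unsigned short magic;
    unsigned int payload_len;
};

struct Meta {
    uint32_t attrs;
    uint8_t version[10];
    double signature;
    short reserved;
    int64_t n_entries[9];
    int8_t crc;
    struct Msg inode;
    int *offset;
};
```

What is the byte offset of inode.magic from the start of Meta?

Msg: @0: port [1B, align 1] → 1; +1 pad (align 2); @2: window [2B, align 2] → 4; @4: seq [1B, align 1] → 5; +1 pad (align 2); @6: magic [2B, align 2] → 8; @8: payload_len [4B, align 4] → 12; size 12, align 4
@0: attrs [4B, align 4] → 4
@4: version [10B, align 1] → 14
+2 pad (align 8)
@16: signature [8B, align 8] → 24
@24: reserved [2B, align 2] → 26
+6 pad (align 8)
@32: n_entries [72B, align 8] → 104
@104: crc [1B, align 1] → 105
+3 pad (align 4)
@108: inode [12B, align 4] → 120
within Msg: magic at 6
108 + 6 = 114

114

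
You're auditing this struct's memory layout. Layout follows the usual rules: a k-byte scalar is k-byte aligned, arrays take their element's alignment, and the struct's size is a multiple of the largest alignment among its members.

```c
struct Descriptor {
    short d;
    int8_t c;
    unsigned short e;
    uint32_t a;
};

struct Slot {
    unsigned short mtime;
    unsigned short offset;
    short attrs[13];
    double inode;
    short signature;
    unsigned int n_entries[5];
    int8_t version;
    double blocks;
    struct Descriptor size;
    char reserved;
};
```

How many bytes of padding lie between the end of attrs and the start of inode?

Descriptor: @0: d [2B, align 2] → 2; @2: c [1B, align 1] → 3; +1 pad (align 2); @4: e [2B, align 2] → 6; +2 pad (align 4); @8: a [4B, align 4] → 12; size 12, align 4
@0: mtime [2B, align 2] → 2
@2: offset [2B, align 2] → 4
@4: attrs [26B, align 2] → 30
+2 pad (align 8)
@32: inode [8B, align 8] → 40

2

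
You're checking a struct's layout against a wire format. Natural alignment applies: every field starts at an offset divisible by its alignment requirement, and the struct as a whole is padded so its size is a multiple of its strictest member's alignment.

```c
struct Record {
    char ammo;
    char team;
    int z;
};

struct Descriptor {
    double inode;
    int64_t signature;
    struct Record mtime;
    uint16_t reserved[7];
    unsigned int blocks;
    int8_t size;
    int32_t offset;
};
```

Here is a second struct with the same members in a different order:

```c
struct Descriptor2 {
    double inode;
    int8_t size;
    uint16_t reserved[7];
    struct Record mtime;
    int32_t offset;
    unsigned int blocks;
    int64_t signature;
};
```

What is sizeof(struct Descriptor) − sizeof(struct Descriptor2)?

8

Record: @0: ammo [1B, align 1] → 1; @1: team [1B, align 1] → 2; +2 pad (align 4); @4: z [4B, align 4] → 8; size 8, align 4
@0: inode [8B, align 8] → 8
@8: signature [8B, align 8] → 16
@16: mtime [8B, align 4] → 24
@24: reserved [14B, align 2] → 38
+2 pad (align 4)
@40: blocks [4B, align 4] → 44
@44: size [1B, align 1] → 45
+3 pad (align 4)
@48: offset [4B, align 4] → 52
+4 tail pad (align 8)
size 56, align 8
— Descriptor2 —
@0: inode [8B, align 8] → 8
@8: size [1B, align 1] → 9
+1 pad (align 2)
@10: reserved [14B, align 2] → 24
@24: mtime [8B, align 4] → 32
@32: offset [4B, align 4] → 36
@36: blocks [4B, align 4] → 40
@40: signature [8B, align 8] → 48
size 48, align 8
56 − 48 = 8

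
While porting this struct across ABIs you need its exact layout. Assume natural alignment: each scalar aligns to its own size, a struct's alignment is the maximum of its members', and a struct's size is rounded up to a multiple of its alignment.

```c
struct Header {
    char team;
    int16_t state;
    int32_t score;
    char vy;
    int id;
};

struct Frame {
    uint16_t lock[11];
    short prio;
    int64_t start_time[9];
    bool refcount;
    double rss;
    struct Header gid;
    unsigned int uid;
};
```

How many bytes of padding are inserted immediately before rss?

7

Header: @0: team [1B, align 1] → 1; +1 pad (align 2); @2: state [2B, align 2] → 4; @4: score [4B, align 4] → 8; @8: vy [1B, align 1] → 9; +3 pad (align 4); @12: id [4B, align 4] → 16; size 16, align 4
@0: lock [22B, align 2] → 22
@22: prio [2B, align 2] → 24
@24: start_time [72B, align 8] → 96
@96: refcount [1B, align 1] → 97
+7 pad (align 8)
@104: rss [8B, align 8] → 112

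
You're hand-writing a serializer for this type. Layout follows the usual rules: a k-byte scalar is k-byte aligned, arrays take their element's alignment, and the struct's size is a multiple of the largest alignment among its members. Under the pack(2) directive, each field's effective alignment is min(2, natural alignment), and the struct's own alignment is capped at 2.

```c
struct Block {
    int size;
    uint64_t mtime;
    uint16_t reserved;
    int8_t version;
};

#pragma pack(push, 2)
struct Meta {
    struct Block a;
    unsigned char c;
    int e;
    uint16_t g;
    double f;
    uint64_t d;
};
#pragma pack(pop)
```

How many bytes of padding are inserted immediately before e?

Block: size at 0 (size 4, align 4) → ends 4; pad 4 to align 8 for mtime; mtime at 8 (size 8, align 8) → ends 16; reserved at 16 (size 2, align 2) → ends 18; version at 18 (size 1, align 1) → ends 19; tail pad 5 to reach multiple of 8; total 24 bytes, alignment 8
a at 0 (size 24, align 2) → ends 24
c at 24 (size 1, align 1) → ends 25
pad 1 to align 2 for e
e at 26 (size 4, align 2) → ends 30

1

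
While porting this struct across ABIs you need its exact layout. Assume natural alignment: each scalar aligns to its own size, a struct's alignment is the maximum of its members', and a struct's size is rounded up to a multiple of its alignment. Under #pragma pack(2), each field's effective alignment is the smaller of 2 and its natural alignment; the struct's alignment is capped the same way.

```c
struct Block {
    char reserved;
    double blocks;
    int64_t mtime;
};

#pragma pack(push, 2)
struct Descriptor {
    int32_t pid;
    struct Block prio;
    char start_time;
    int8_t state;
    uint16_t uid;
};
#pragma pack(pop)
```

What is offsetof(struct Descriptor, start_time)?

Block: @0: reserved [1B, align 1] → 1; +7 pad (align 8); @8: blocks [8B, align 8] → 16; @16: mtime [8B, align 8] → 24; size 24, align 8
@0: pid [4B, align 2] → 4
@4: prio [24B, align 2] → 28
@28: start_time [1B, align 1] → 29

28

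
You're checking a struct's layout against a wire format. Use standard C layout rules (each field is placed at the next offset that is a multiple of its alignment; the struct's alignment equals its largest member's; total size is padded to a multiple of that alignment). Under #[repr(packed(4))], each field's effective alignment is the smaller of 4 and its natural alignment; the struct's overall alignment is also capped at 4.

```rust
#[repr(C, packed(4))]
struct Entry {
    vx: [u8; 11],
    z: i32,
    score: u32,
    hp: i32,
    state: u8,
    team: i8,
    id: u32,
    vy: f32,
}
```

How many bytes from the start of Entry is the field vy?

0..11  vx  (11B, 1-aligned)
11..12  -- padding (1B)
12..16  z  (4B, 4-aligned)
16..20  score  (4B, 4-aligned)
20..24  hp  (4B, 4-aligned)
24..25  state  (1B, 1-aligned)
25..26  team  (1B, 1-aligned)
26..28  -- padding (2B)
28..32  id  (4B, 4-aligned)
32..36  vy  (4B, 4-aligned)

32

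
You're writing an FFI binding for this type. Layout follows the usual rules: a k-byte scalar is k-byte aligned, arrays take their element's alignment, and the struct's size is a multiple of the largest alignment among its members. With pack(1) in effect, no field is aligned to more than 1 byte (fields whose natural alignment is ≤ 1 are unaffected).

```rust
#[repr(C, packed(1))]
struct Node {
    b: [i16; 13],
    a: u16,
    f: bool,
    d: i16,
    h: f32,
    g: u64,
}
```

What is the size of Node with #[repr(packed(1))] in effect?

43

b at 0 (size 26, align 1) → ends 26
a at 26 (size 2, align 1) → ends 28
f at 28 (size 1, align 1) → ends 29
d at 29 (size 2, align 1) → ends 31
h at 31 (size 4, align 1) → ends 35
g at 35 (size 8, align 1) → ends 43
total 43 bytes, alignment 1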